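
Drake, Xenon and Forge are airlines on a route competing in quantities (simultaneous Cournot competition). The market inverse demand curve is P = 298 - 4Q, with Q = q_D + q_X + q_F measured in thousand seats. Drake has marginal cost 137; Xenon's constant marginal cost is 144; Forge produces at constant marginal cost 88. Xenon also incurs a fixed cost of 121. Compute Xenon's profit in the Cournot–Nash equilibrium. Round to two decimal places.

8.39

Drake's profit: π_D = (298 - 4Q)q_D - (137q_D). Setting ∂π_D/∂q_D = 0: 161 - 8q_D - 4(q_X + q_F) = 0.
Xenon's profit: π_X = (298 - 4Q)q_X - (144q_X). Setting ∂π_X/∂q_X = 0: 154 - 8q_X - 4(q_D + q_F) = 0.
Forge's profit: π_F = (298 - 4Q)q_F - (88q_F). Setting ∂π_F/∂q_F = 0: 210 - 8q_F - 4(q_D + q_X) = 0.
Adding the 3 conditions: 525 − 8Q − 8Q = 0, i.e. Q = 525/16.
Back-substituting: q_D = (161 − 525/4)/4 = 119/16, q_X = (154 − 525/4)/4 = 91/16, q_F = (210 − 525/4)/4 = 315/16.
Price P = 298 - 4·(525/16) = 667/4.
Xenon's profit: (667/4 - 144)·(91/16) - 121 = 537/64.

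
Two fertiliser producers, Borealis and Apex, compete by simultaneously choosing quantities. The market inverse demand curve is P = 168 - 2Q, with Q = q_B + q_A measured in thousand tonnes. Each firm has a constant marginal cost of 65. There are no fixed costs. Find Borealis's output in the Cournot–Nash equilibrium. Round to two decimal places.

17.17

Each firm earns π_i = (168 - 2Q)q_i - 65q_i.
First-order condition (treating rivals' output as given): 103 - 4q_i - 2q_j = 0.
By symmetry each firm produces the same amount; substituting q_j = q_i yields q_i = 103/6.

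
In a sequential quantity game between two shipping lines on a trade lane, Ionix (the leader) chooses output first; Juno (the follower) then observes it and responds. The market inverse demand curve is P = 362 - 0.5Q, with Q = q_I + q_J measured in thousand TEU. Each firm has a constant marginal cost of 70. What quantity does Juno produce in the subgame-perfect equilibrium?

The follower Juno best-responds to any q_I: π_J = (362 - 0.5Q)q_J - 70q_J.
Follower FOC: 292 - (1/2)q_I - q_J = 0, so q_J(q_I) = (292 - (1/2)q_I).
Ionix substitutes q_J(q_I) into its own profit: π_I = q_I(362 - (1/2)q_I - (292 - (1/2)q_I)/2) - 70q_I = (216 - (1/4)q_I)q_I - 70q_I.
Leader FOC: 146 - (1/2)q_I = 0, so q_I = 292.
Then q_J = (292 - (1/2)·292) = 146.

146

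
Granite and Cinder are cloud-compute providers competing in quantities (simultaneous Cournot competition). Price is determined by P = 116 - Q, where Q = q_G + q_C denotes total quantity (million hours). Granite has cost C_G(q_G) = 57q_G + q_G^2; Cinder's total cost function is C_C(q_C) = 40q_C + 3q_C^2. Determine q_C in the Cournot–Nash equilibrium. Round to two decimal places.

7.90

Granite's profit: π_G = (116 - Q)q_G - (57q_G + q_G²). Setting ∂π_G/∂q_G = 0: 59 - 4q_G - (q_C) = 0.
Cinder's first-order condition: 76 - 8q_C - (q_G) = 0.
Rearranging gives the reaction functions q_G = (59 - q_C)/4 and q_C = (76 - q_G)/8.
Solving the pair: q_G = 396/31, q_C = 245/31.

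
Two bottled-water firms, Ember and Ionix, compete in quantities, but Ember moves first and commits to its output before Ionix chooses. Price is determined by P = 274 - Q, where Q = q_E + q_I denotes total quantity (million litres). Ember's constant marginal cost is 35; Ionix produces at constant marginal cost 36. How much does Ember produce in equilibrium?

120

Solve by backward induction. Given q_E, the follower Ionix maximises π_I = (274 - q_E - q_I)q_I - 36q_I.
Follower FOC: 238 - q_E - 2q_I = 0, so q_I(q_E) = (238 - q_E)/2.
The leader anticipates this reaction. Substituting into P = 274 - Q gives P = 155 - (1/2)q_E, so π_E = (155 - (1/2)q_E)q_E - 35q_E.
The leader's first-order condition 120 - q_E = 0 yields q_E = 120.
Then q_I = (238 - 120)/2 = 59.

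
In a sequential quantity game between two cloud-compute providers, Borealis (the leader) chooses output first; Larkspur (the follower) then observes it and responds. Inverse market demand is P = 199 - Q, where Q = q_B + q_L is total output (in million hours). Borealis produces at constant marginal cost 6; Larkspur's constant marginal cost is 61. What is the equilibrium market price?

68

Solve by backward induction. Given q_B, the follower Larkspur maximises π_L = (199 - q_B - q_L)q_L - 61q_L.
Setting the follower's marginal profit to zero, 138 - q_B - 2q_L = 0, i.e. q_L = (138 - q_B)/2.
The leader anticipates this reaction. Substituting into P = 199 - Q gives P = 130 - (1/2)q_B, so π_B = (130 - (1/2)q_B)q_B - 6q_B.
Maximising: ∂π_B/∂q_B = 124 - q_B = 0, giving q_B = 124.
Then q_L = (138 - 124)/2 = 7.
Total output Q = 131, so price P = 199 - 131 = 68.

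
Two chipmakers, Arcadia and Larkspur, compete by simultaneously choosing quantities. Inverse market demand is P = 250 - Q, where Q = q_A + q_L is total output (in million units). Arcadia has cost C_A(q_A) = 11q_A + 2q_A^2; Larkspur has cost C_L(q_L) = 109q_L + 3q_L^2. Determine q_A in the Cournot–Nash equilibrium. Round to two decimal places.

37.68

Arcadia's profit: π_A = (250 - Q)q_A - (11q_A + 2q_A²). Setting ∂π_A/∂q_A = 0: 239 - 6q_A - (q_L) = 0.
Larkspur's profit: π_L = (250 - Q)q_L - (109q_L + 3q_L²). Setting ∂π_L/∂q_L = 0: 141 - 8q_L - (q_A) = 0.
Rearranging gives the reaction functions q_A = (239 - q_L)/6 and q_L = (141 - q_A)/8.
Substituting one into the other gives q_A = 1771/47 and q_L = 607/47.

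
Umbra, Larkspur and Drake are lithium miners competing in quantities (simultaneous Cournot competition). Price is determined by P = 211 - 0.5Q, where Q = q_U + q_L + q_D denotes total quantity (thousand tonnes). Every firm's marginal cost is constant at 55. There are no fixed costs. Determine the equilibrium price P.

A representative firm's profit is π_i = q_i(211 - 0.5Q) - 55q_i.
Setting ∂π_i/∂q_i = 0 with rivals' quantities fixed: 156 - q_i - (1/2)·Σ_{j≠i} q_j = 0.
By symmetry each firm produces the same amount; substituting Σ_{j≠i} q_j = 2q_i yields q_i = 156/2 = 78.
Total output Q = 234, so price P = 211 - (1/2)·234 = 94.

94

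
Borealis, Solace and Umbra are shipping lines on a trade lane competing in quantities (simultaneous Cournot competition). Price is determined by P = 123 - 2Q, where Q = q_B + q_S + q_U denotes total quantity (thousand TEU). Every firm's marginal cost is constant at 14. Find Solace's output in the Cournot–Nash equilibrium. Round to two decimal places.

A representative firm's profit is π_i = q_i(123 - 2Q) - 14q_i.
First-order condition (treating rivals' output as given): 109 - 4q_i - 2·Σ_{j≠i} q_j = 0.
With identical firms every q_j equals q_i, so Σ_{j≠i} q_j = 2q_i and 109 = 8q_i, giving q_i = 109/8.

13.63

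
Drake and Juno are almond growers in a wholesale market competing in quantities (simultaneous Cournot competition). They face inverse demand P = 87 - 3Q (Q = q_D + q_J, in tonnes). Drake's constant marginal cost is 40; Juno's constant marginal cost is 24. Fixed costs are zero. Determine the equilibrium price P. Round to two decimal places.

50.33

Drake's profit: π_D = (87 - 3Q)q_D - (40q_D). Setting ∂π_D/∂q_D = 0: 47 - 6q_D - 3(q_J) = 0.
Juno's first-order condition: 63 - 6q_J - 3(q_D) = 0.
Rearranging gives the reaction functions q_D = (47 - 3q_J)/6 and q_J = (63 - 3q_D)/6.
Substituting one into the other gives q_D = 31/9 and q_J = 79/9.
Total output Q = 110/9, so price P = 87 - 3·(110/9) = 151/3.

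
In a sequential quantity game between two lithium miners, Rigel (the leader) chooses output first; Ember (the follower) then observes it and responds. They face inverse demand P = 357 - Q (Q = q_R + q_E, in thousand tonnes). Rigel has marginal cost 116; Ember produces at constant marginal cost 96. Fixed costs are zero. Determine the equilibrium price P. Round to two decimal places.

171.25

The follower Ember best-responds to any q_R: π_E = (357 - Q)q_E - 96q_E.
Setting the follower's marginal profit to zero, 261 - q_R - 2q_E = 0, i.e. q_E = (261 - q_R)/2.
The leader anticipates this reaction. Substituting into P = 357 - Q gives P = 453/2 - (1/2)q_R, so π_R = (453/2 - (1/2)q_R)q_R - 116q_R.
Maximising: ∂π_R/∂q_R = 221/2 - q_R = 0, giving q_R = 221/2.
Then q_E = (261 - 221/2)/2 = 301/4.
Total output Q = 743/4, so price P = 357 - 743/4 = 685/4.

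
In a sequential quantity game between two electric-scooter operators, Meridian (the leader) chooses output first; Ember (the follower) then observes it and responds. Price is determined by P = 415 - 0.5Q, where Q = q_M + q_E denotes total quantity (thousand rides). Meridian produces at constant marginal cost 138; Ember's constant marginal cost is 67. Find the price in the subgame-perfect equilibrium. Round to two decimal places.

189.50

The follower Ember best-responds to any q_M: π_E = (415 - 0.5Q)q_E - 67q_E.
Follower FOC: 348 - (1/2)q_M - q_E = 0, so q_E(q_M) = (348 - (1/2)q_M).
Meridian substitutes q_E(q_M) into its own profit: π_M = q_M(415 - (1/2)q_M - (348 - (1/2)q_M)/2) - 138q_M = (241 - (1/4)q_M)q_M - 138q_M.
Maximising: ∂π_M/∂q_M = 103 - (1/2)q_M = 0, giving q_M = 206.
Then q_E = (348 - (1/2)·206) = 245.
Total output Q = 451, so price P = 415 - (1/2)·451 = 379/2.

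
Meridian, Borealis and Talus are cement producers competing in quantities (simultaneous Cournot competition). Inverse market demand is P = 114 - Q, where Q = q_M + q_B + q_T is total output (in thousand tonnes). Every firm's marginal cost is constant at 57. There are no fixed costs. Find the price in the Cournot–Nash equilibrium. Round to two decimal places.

71.25

A representative firm's profit is π_i = q_i(114 - Q) - 57q_i.
Setting ∂π_i/∂q_i = 0 with rivals' quantities fixed: 57 - 2q_i - Σ_{j≠i} q_j = 0.
By symmetry each firm produces the same amount; substituting Σ_{j≠i} q_j = 2q_i yields q_i = 57/4.
Total output Q = 171/4, so price P = 114 - 171/4 = 285/4.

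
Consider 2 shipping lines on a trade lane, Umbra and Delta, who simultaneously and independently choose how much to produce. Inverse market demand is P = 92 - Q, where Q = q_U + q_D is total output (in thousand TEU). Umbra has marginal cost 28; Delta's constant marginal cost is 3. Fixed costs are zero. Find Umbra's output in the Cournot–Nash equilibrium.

Umbra's profit: π_U = (92 - Q)q_U - (28q_U). Setting ∂π_U/∂q_U = 0: 64 - 2q_U - (q_D) = 0.
Delta's first-order condition: 89 - 2q_D - (q_U) = 0.
Best responses: q_U = (64 - q_D)/2, q_D = (89 - q_U)/2.
Solving the pair: q_U = 13, q_D = 38.

13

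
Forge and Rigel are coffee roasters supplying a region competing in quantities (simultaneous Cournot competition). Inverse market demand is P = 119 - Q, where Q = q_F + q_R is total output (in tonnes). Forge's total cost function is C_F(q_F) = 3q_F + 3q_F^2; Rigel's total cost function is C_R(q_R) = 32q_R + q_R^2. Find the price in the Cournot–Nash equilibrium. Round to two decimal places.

88.13

Forge's profit: π_F = (119 - Q)q_F - (3q_F + 3q_F²). Setting ∂π_F/∂q_F = 0: 116 - 8q_F - (q_R) = 0.
Rigel's profit: π_R = (119 - Q)q_R - (32q_R + q_R²). Setting ∂π_R/∂q_R = 0: 87 - 4q_R - (q_F) = 0.
Rearranging gives the reaction functions q_F = (116 - q_R)/8 and q_R = (87 - q_F)/4.
Substituting one into the other gives q_F = 377/31 and q_R = 580/31.
Total output Q = 957/31, so price P = 119 - 957/31 = 88.1290.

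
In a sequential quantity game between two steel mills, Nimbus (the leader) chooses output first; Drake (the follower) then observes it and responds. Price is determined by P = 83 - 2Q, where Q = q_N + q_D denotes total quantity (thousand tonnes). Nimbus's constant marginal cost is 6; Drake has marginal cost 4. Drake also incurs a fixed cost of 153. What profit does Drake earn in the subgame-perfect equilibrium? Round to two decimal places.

62.28

The follower Drake best-responds to any q_N: π_D = (83 - 2Q)q_D - 4q_D.
∂π_D/∂q_D = 79 - 2q_N - 4q_D = 0 gives the reaction function q_D = (79 - 2q_N)/4.
The leader anticipates this reaction. Substituting into P = 83 - 2Q gives P = 87/2 - q_N, so π_N = (87/2 - q_N)q_N - 6q_N.
Leader FOC: 75/2 - 2q_N = 0, so q_N = 75/4.
Then q_D = (79 - 2·(75/4))/4 = 83/8.
Price P = 83 - 2·(233/8) = 99/4.
Drake's profit: (99/4 - 4)·(83/8) - 153 = 1993/32.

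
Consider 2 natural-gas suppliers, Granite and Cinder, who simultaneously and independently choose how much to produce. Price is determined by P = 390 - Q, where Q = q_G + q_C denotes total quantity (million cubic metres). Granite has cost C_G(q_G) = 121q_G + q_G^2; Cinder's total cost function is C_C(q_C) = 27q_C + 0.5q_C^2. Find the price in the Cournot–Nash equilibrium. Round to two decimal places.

Granite's profit: π_G = (390 - Q)q_G - (121q_G + q_G²). Setting ∂π_G/∂q_G = 0: 269 - 4q_G - (q_C) = 0.
Cinder's first-order condition: 363 - 3q_C - (q_G) = 0.
Best responses: q_G = (269 - q_C)/4, q_C = (363 - q_G)/3.
Solving the pair: q_G = 444/11, q_C = 1183/11.
Total output Q = 1627/11, so price P = 390 - 1627/11 = 242.0909.

242.09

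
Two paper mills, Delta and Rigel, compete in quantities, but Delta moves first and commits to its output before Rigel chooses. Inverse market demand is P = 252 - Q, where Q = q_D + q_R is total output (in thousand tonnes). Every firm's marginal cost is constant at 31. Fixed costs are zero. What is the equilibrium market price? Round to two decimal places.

Solve by backward induction. Given q_D, the follower Rigel maximises π_R = (252 - q_D - q_R)q_R - 31q_R.
Setting the follower's marginal profit to zero, 221 - q_D - 2q_R = 0, i.e. q_R = (221 - q_D)/2.
Delta substitutes q_R(q_D) into its own profit: π_D = q_D(252 - q_D - (221 - q_D)/2) - 31q_D = (283/2 - (1/2)q_D)q_D - 31q_D.
Maximising: ∂π_D/∂q_D = 221/2 - q_D = 0, giving q_D = 221/2.
Then q_R = (221 - 221/2)/2 = 221/4.
Total output Q = 663/4, so price P = 252 - 663/4 = 345/4.

86.25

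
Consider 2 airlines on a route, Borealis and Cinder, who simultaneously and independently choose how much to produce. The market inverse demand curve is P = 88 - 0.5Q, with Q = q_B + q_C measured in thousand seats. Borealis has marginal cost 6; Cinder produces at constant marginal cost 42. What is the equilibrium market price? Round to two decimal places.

45.33

Borealis's profit: π_B = (88 - 0.5Q)q_B - (6q_B). Setting ∂π_B/∂q_B = 0: 82 - q_B - (1/2)(q_C) = 0.
Cinder's profit: π_C = (88 - 0.5Q)q_C - (42q_C). Setting ∂π_C/∂q_C = 0: 46 - q_C - (1/2)(q_B) = 0.
So q_B = (82 - (1/2)q_C) and q_C = (46 - (1/2)q_B).
Solving the pair: q_B = 236/3, q_C = 20/3.
Total output Q = 256/3, so price P = 88 - (1/2)·(256/3) = 136/3.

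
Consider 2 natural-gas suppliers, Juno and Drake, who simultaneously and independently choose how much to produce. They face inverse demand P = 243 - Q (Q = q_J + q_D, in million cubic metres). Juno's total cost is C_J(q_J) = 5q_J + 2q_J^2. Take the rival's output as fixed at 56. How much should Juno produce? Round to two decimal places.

With the rival's output fixed at 56, Juno's profit is π_J = (243 - 56 - q_J)q_J - (5q_J + 2q_J²) = (187 - q_J)q_J - (5q_J + 2q_J²).
∂π_J/∂q_J = 182 - 6q_J = 0, so q_J = 91/3.

30.33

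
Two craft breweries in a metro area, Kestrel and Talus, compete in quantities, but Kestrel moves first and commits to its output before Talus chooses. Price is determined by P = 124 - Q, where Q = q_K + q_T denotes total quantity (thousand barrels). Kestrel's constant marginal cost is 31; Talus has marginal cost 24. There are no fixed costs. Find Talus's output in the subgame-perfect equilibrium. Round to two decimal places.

28.50

Solve by backward induction. Given q_K, the follower Talus maximises π_T = (124 - q_K - q_T)q_T - 24q_T.
∂π_T/∂q_T = 100 - q_K - 2q_T = 0 gives the reaction function q_T = (100 - q_K)/2.
The leader anticipates this reaction. Substituting into P = 124 - Q gives P = 74 - (1/2)q_K, so π_K = (74 - (1/2)q_K)q_K - 31q_K.
Leader FOC: 43 - q_K = 0, so q_K = 43.
Then q_T = (100 - 43)/2 = 57/2.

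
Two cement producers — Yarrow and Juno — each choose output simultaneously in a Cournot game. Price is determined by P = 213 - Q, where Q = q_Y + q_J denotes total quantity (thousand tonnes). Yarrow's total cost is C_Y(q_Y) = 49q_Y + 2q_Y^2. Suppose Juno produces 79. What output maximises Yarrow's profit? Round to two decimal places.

With the rival's output fixed at 79, Yarrow's profit is π_Y = (213 - 79 - q_Y)q_Y - (49q_Y + 2q_Y²) = (134 - q_Y)q_Y - (49q_Y + 2q_Y²).
∂π_Y/∂q_Y = 85 - 6q_Y = 0, so q_Y = 85/6.

14.17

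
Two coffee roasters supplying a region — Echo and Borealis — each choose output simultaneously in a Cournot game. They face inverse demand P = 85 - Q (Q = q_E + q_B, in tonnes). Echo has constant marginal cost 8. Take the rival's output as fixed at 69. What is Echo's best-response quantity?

With the rival's output fixed at 69, Echo's profit is π_E = (85 - 69 - q_E)q_E - (8q_E) = (16 - q_E)q_E - (8q_E).
∂π_E/∂q_E = 8 - 2q_E = 0, so q_E = 4.

4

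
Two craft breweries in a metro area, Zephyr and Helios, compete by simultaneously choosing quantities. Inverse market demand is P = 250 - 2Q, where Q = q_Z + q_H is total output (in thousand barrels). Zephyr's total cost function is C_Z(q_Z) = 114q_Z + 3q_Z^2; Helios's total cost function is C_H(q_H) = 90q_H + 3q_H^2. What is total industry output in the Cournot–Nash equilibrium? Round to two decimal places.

Zephyr's profit: π_Z = (250 - 2Q)q_Z - (114q_Z + 3q_Z²). Setting ∂π_Z/∂q_Z = 0: 136 - 10q_Z - 2(q_H) = 0.
Helios's profit: π_H = (250 - 2Q)q_H - (90q_H + 3q_H²). Setting ∂π_H/∂q_H = 0: 160 - 10q_H - 2(q_Z) = 0.
Best responses: q_Z = (136 - 2q_H)/10, q_H = (160 - 2q_Z)/10.
Solving the pair: q_Z = 65/6, q_H = 83/6.
Total output Q = 65/6 + 83/6 = 74/3.

24.67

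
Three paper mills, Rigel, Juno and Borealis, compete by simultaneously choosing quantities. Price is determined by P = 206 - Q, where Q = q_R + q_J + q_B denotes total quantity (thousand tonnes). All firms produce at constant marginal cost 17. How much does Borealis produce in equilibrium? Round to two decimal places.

A representative firm's profit is π_i = q_i(206 - Q) - 17q_i.
First-order condition (treating rivals' output as given): 189 - 2q_i - Σ_{j≠i} q_j = 0.
With identical firms every q_j equals q_i, so Σ_{j≠i} q_j = 2q_i and 189 = 4q_i, giving q_i = 189/4.

47.25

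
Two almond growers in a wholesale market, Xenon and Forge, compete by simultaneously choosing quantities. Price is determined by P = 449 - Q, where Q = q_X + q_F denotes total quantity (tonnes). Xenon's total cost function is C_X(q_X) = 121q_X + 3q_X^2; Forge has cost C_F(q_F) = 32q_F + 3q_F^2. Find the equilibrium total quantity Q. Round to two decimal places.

Xenon's profit: π_X = (449 - Q)q_X - (121q_X + 3q_X²). Setting ∂π_X/∂q_X = 0: 328 - 8q_X - (q_F) = 0.
Forge's profit: π_F = (449 - Q)q_F - (32q_F + 3q_F²). Setting ∂π_F/∂q_F = 0: 417 - 8q_F - (q_X) = 0.
Rearranging gives the reaction functions q_X = (328 - q_F)/8 and q_F = (417 - q_X)/8.
Solving the pair: q_X = 35.0317, q_F = 47.7460.
Total output Q = 35.0317 + 47.7460 = 745/9.

82.78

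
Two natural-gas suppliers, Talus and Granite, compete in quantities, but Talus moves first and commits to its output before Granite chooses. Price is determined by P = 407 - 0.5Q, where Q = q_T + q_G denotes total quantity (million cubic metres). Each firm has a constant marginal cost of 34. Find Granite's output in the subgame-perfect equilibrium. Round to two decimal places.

Solve by backward induction. Given q_T, the follower Granite maximises π_G = (407 - (1/2)q_T - (1/2)q_G)q_G - 34q_G.
Setting the follower's marginal profit to zero, 373 - (1/2)q_T - q_G = 0, i.e. q_G = (373 - (1/2)q_T).
Talus substitutes q_G(q_T) into its own profit: π_T = q_T(407 - (1/2)q_T - (373 - (1/2)q_T)/2) - 34q_T = (441/2 - (1/4)q_T)q_T - 34q_T.
Leader FOC: 373/2 - (1/2)q_T = 0, so q_T = 373.
Then q_G = (373 - (1/2)·373) = 373/2.

186.50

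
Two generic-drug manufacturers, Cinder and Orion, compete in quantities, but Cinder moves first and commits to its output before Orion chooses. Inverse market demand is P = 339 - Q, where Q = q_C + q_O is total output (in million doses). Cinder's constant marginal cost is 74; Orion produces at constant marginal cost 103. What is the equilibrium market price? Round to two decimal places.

147.50

The follower Orion best-responds to any q_C: π_O = (339 - Q)q_O - 103q_O.
Follower FOC: 236 - q_C - 2q_O = 0, so q_O(q_C) = (236 - q_C)/2.
The leader anticipates this reaction. Substituting into P = 339 - Q gives P = 221 - (1/2)q_C, so π_C = (221 - (1/2)q_C)q_C - 74q_C.
Leader FOC: 147 - q_C = 0, so q_C = 147.
Then q_O = (236 - 147)/2 = 89/2.
Total output Q = 383/2, so price P = 339 - 383/2 = 295/2.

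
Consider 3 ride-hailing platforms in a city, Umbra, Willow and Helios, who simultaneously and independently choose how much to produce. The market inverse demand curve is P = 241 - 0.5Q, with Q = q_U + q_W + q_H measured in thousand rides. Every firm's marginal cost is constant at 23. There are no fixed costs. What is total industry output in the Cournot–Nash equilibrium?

327

A representative firm's profit is π_i = q_i(241 - 0.5Q) - 23q_i.
Setting ∂π_i/∂q_i = 0 with rivals' quantities fixed: 218 - q_i - (1/2)·Σ_{j≠i} q_j = 0.
By symmetry each firm produces the same amount; substituting Σ_{j≠i} q_j = 2q_i yields q_i = 218/2 = 109.
Total output Q = 109 + 109 + 109 = 327.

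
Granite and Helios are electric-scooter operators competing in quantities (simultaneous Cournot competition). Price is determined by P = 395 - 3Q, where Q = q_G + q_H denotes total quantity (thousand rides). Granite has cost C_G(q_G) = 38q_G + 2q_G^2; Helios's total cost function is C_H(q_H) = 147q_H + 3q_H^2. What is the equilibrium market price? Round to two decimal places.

Granite's profit: π_G = (395 - 3Q)q_G - (38q_G + 2q_G²). Setting ∂π_G/∂q_G = 0: 357 - 10q_G - 3(q_H) = 0.
Helios's first-order condition: 248 - 12q_H - 3(q_G) = 0.
Rearranging gives the reaction functions q_G = (357 - 3q_H)/10 and q_H = (248 - 3q_G)/12.
Substituting one into the other gives q_G = 1180/37 and q_H = 1409/111.
Total output Q = 44.5856, so price P = 395 - 3·44.5856 = 261.2432.

261.24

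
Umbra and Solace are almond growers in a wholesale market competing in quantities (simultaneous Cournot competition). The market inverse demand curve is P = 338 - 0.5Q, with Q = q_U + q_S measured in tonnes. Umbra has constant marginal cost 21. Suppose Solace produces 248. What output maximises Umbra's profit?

193

With the rival's output fixed at 248, Umbra's profit is π_U = (338 - (1/2)·248 - (1/2)q_U)q_U - (21q_U) = (214 - (1/2)q_U)q_U - (21q_U).
∂π_U/∂q_U = 193 - q_U = 0, so q_U = 193.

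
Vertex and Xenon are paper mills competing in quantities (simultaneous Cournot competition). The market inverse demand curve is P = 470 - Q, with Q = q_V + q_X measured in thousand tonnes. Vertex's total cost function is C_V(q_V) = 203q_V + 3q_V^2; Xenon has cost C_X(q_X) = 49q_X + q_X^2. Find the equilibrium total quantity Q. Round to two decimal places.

Vertex's profit: π_V = (470 - Q)q_V - (203q_V + 3q_V²). Setting ∂π_V/∂q_V = 0: 267 - 8q_V - (q_X) = 0.
Xenon's profit: π_X = (470 - Q)q_X - (49q_X + q_X²). Setting ∂π_X/∂q_X = 0: 421 - 4q_X - (q_V) = 0.
Rearranging gives the reaction functions q_V = (267 - q_X)/8 and q_X = (421 - q_V)/4.
Substituting one into the other gives q_V = 647/31 and q_X = 100.0323.
Total output Q = 647/31 + 100.0323 = 120.9032.

120.90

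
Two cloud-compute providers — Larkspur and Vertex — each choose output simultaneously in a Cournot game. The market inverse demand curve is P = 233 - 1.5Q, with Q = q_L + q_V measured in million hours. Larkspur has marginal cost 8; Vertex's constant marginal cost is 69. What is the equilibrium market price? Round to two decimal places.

103.33

Larkspur's profit: π_L = (233 - 1.5Q)q_L - (8q_L). Setting ∂π_L/∂q_L = 0: 225 - 3q_L - (3/2)(q_V) = 0.
Vertex's profit: π_V = (233 - 1.5Q)q_V - (69q_V). Setting ∂π_V/∂q_V = 0: 164 - 3q_V - (3/2)(q_L) = 0.
Best responses: q_L = (225 - (3/2)q_V)/3, q_V = (164 - (3/2)q_L)/3.
Solving the pair: q_L = 572/9, q_V = 206/9.
Total output Q = 778/9, so price P = 233 - (3/2)·(778/9) = 310/3.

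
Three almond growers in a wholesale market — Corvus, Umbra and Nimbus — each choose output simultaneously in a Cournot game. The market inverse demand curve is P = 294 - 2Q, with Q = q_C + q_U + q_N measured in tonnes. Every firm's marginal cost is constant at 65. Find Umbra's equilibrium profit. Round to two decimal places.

1638.78

A representative firm's profit is π_i = q_i(294 - 2Q) - 65q_i.
First-order condition (treating rivals' output as given): 229 - 4q_i - 2·Σ_{j≠i} q_j = 0.
With identical firms every q_j equals q_i, so Σ_{j≠i} q_j = 2q_i and 229 = 8q_i, giving q_i = 229/8.
Price P = 294 - 2·(687/8) = 489/4.
Umbra's profit: (489/4 - 65)·(229/8) = 1638.7813.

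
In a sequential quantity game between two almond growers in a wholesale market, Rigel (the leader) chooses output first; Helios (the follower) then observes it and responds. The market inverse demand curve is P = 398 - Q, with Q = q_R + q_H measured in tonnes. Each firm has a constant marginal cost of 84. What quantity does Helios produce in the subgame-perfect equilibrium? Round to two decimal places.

78.50

Solve by backward induction. Given q_R, the follower Helios maximises π_H = (398 - q_R - q_H)q_H - 84q_H.
Setting the follower's marginal profit to zero, 314 - q_R - 2q_H = 0, i.e. q_H = (314 - q_R)/2.
The leader anticipates this reaction. Substituting into P = 398 - Q gives P = 241 - (1/2)q_R, so π_R = (241 - (1/2)q_R)q_R - 84q_R.
Maximising: ∂π_R/∂q_R = 157 - q_R = 0, giving q_R = 157.
Then q_H = (314 - 157)/2 = 157/2.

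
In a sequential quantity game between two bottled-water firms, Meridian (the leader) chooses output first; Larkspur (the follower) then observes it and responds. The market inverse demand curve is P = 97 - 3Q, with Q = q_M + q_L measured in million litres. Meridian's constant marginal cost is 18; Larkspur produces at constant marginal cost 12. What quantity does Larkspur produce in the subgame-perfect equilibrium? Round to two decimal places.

8.08

The follower Larkspur best-responds to any q_M: π_L = (97 - 3Q)q_L - 12q_L.
Follower FOC: 85 - 3q_M - 6q_L = 0, so q_L(q_M) = (85 - 3q_M)/6.
Meridian substitutes q_L(q_M) into its own profit: π_M = q_M(97 - 3q_M - (85 - 3q_M)/2) - 18q_M = (109/2 - (3/2)q_M)q_M - 18q_M.
Leader FOC: 73/2 - 3q_M = 0, so q_M = 73/6.
Then q_L = (85 - 3·(73/6))/6 = 97/12.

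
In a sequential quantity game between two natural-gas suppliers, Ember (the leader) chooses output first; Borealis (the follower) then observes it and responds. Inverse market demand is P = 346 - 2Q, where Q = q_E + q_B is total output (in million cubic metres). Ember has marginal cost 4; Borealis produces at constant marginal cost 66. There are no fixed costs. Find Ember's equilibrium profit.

The follower Borealis best-responds to any q_E: π_B = (346 - 2Q)q_B - 66q_B.
Follower FOC: 280 - 2q_E - 4q_B = 0, so q_B(q_E) = (280 - 2q_E)/4.
The leader anticipates this reaction. Substituting into P = 346 - 2Q gives P = 206 - q_E, so π_E = (206 - q_E)q_E - 4q_E.
The leader's first-order condition 202 - 2q_E = 0 yields q_E = 101.
Then q_B = (280 - 2·101)/4 = 39/2.
Price P = 346 - 2·(241/2) = 105.
Ember's profit: (105 - 4)·101 = 10201.

10201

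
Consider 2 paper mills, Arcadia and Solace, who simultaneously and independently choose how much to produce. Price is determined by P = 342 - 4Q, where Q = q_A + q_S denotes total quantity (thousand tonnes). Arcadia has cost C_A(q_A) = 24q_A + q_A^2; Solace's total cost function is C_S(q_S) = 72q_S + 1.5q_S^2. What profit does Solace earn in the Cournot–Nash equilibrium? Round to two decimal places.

Arcadia's profit: π_A = (342 - 4Q)q_A - (24q_A + q_A²). Setting ∂π_A/∂q_A = 0: 318 - 10q_A - 4(q_S) = 0.
Solace's first-order condition: 270 - 11q_S - 4(q_A) = 0.
Best responses: q_A = (318 - 4q_S)/10, q_S = (270 - 4q_A)/11.
Substituting one into the other gives q_A = 1209/47 and q_S = 714/47.
Price P = 342 - 4·(1923/47) = 178.3404.
Solace's profit: 178.3404·(714/47) - 72·(714/47) - (3/2)(714/47)² = 1269.2974.

1269.30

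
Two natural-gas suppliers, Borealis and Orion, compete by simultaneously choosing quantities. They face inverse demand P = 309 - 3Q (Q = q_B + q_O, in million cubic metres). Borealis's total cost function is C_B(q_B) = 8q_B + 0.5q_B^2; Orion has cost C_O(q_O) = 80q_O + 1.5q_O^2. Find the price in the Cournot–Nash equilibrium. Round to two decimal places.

157.78

Borealis's profit: π_B = (309 - 3Q)q_B - (8q_B + (1/2)q_B²). Setting ∂π_B/∂q_B = 0: 301 - 7q_B - 3(q_O) = 0.
Orion's first-order condition: 229 - 9q_O - 3(q_B) = 0.
So q_B = (301 - 3q_O)/7 and q_O = (229 - 3q_B)/9.
Solving the pair: q_B = 337/9, q_O = 350/27.
Total output Q = 1361/27, so price P = 309 - 3·(1361/27) = 1420/9.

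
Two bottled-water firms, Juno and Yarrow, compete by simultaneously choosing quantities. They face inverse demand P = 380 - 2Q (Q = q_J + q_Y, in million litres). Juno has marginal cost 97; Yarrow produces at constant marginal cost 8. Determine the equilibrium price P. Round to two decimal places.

Juno's profit: π_J = (380 - 2Q)q_J - (97q_J). Setting ∂π_J/∂q_J = 0: 283 - 4q_J - 2(q_Y) = 0.
Yarrow's profit: π_Y = (380 - 2Q)q_Y - (8q_Y). Setting ∂π_Y/∂q_Y = 0: 372 - 4q_Y - 2(q_J) = 0.
So q_J = (283 - 2q_Y)/4 and q_Y = (372 - 2q_J)/4.
Solving the pair: q_J = 97/3, q_Y = 461/6.
Total output Q = 655/6, so price P = 380 - 2·(655/6) = 485/3.

161.67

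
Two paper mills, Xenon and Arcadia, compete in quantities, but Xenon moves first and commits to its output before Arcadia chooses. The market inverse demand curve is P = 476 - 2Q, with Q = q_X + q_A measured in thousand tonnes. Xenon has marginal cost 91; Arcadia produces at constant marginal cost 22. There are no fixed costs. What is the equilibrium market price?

Solve by backward induction. Given q_X, the follower Arcadia maximises π_A = (476 - 2q_X - 2q_A)q_A - 22q_A.
Follower FOC: 454 - 2q_X - 4q_A = 0, so q_A(q_X) = (454 - 2q_X)/4.
Xenon substitutes q_A(q_X) into its own profit: π_X = q_X(476 - 2q_X - (454 - 2q_X)/2) - 91q_X = (249 - q_X)q_X - 91q_X.
Maximising: ∂π_X/∂q_X = 158 - 2q_X = 0, giving q_X = 79.
Then q_A = (454 - 2·79)/4 = 74.
Total output Q = 153, so price P = 476 - 2·153 = 170.

170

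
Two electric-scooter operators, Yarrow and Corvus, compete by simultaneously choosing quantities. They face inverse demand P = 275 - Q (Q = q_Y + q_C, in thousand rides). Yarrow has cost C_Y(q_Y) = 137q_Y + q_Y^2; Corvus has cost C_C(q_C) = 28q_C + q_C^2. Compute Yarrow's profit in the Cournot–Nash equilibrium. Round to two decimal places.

Yarrow's profit: π_Y = (275 - Q)q_Y - (137q_Y + q_Y²). Setting ∂π_Y/∂q_Y = 0: 138 - 4q_Y - (q_C) = 0.
Corvus's profit: π_C = (275 - Q)q_C - (28q_C + q_C²). Setting ∂π_C/∂q_C = 0: 247 - 4q_C - (q_Y) = 0.
Rearranging gives the reaction functions q_Y = (138 - q_C)/4 and q_C = (247 - q_Y)/4.
Solving the pair: q_Y = 61/3, q_C = 170/3.
Price P = 275 - 77 = 198.
Yarrow's profit: 198·(61/3) - 137·(61/3) - (61/3)² = 826.8889.

826.89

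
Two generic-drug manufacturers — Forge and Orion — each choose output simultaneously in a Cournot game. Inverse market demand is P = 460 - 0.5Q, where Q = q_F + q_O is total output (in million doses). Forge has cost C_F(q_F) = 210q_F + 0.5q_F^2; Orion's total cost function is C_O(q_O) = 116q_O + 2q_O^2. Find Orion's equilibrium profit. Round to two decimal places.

8335.81

Forge's profit: π_F = (460 - 0.5Q)q_F - (210q_F + (1/2)q_F²). Setting ∂π_F/∂q_F = 0: 250 - 2q_F - (1/2)(q_O) = 0.
Orion's first-order condition: 344 - 5q_O - (1/2)(q_F) = 0.
Best responses: q_F = (250 - (1/2)q_O)/2, q_O = (344 - (1/2)q_F)/5.
Solving the pair: q_F = 110.5641, q_O = 57.7436.
Price P = 460 - (1/2)·168.3077 = 375.8462.
Orion's profit: 375.8462·57.7436 - 116·57.7436 - 2·57.7436² = 8335.8054.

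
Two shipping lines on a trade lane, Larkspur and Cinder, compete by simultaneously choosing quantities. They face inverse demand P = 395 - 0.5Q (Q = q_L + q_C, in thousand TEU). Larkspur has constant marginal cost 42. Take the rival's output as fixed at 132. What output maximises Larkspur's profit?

287

With the rival's output fixed at 132, Larkspur's profit is π_L = (395 - (1/2)·132 - (1/2)q_L)q_L - (42q_L) = (329 - (1/2)q_L)q_L - (42q_L).
∂π_L/∂q_L = 287 - q_L = 0, so q_L = 287.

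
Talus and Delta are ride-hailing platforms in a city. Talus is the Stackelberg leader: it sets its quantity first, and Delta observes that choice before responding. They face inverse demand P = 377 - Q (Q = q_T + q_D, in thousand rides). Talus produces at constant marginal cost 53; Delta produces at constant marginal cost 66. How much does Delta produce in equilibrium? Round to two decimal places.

71.25

Solve by backward induction. Given q_T, the follower Delta maximises π_D = (377 - q_T - q_D)q_D - 66q_D.
Setting the follower's marginal profit to zero, 311 - q_T - 2q_D = 0, i.e. q_D = (311 - q_T)/2.
Talus substitutes q_D(q_T) into its own profit: π_T = q_T(377 - q_T - (311 - q_T)/2) - 53q_T = (443/2 - (1/2)q_T)q_T - 53q_T.
Maximising: ∂π_T/∂q_T = 337/2 - q_T = 0, giving q_T = 337/2.
Then q_D = (311 - 337/2)/2 = 285/4.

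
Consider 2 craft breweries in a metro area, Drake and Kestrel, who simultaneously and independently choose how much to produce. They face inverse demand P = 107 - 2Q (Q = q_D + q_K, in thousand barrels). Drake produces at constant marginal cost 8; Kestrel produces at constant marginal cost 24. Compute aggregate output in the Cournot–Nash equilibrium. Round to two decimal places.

Drake's profit: π_D = (107 - 2Q)q_D - (8q_D). Setting ∂π_D/∂q_D = 0: 99 - 4q_D - 2(q_K) = 0.
Kestrel's first-order condition: 83 - 4q_K - 2(q_D) = 0.
Rearranging gives the reaction functions q_D = (99 - 2q_K)/4 and q_K = (83 - 2q_D)/4.
Solving the pair: q_D = 115/6, q_K = 67/6.
Total output Q = 115/6 + 67/6 = 91/3.

30.33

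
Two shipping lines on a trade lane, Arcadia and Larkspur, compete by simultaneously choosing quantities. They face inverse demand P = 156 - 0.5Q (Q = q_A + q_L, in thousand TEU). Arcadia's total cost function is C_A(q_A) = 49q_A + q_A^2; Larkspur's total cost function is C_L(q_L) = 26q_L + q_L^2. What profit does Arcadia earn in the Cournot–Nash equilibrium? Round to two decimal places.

Arcadia's profit: π_A = (156 - 0.5Q)q_A - (49q_A + q_A²). Setting ∂π_A/∂q_A = 0: 107 - 3q_A - (1/2)(q_L) = 0.
Larkspur's first-order condition: 130 - 3q_L - (1/2)(q_A) = 0.
So q_A = (107 - (1/2)q_L)/3 and q_L = (130 - (1/2)q_A)/3.
Solving the pair: q_A = 1024/35, q_L = 1346/35.
Price P = 156 - (1/2)·(474/7) = 855/7.
Arcadia's profit: (855/7)·(1024/35) - 49·(1024/35) - (1024/35)² = 1283.9706.

1283.97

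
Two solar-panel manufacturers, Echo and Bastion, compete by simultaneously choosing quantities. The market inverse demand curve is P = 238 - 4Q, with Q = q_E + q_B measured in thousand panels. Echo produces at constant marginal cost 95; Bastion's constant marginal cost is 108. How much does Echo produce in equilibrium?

Echo's profit: π_E = (238 - 4Q)q_E - (95q_E). Setting ∂π_E/∂q_E = 0: 143 - 8q_E - 4(q_B) = 0.
Bastion's first-order condition: 130 - 8q_B - 4(q_E) = 0.
Rearranging gives the reaction functions q_E = (143 - 4q_B)/8 and q_B = (130 - 4q_E)/8.
Substituting one into the other gives q_E = 13 and q_B = 39/4.

13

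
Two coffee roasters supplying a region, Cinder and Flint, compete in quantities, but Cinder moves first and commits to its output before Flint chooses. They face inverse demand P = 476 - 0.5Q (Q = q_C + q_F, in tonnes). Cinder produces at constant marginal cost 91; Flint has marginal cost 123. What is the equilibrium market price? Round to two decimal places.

Solve by backward induction. Given q_C, the follower Flint maximises π_F = (476 - (1/2)q_C - (1/2)q_F)q_F - 123q_F.
Follower FOC: 353 - (1/2)q_C - q_F = 0, so q_F(q_C) = (353 - (1/2)q_C).
Cinder substitutes q_F(q_C) into its own profit: π_C = q_C(476 - (1/2)q_C - (353 - (1/2)q_C)/2) - 91q_C = (599/2 - (1/4)q_C)q_C - 91q_C.
Maximising: ∂π_C/∂q_C = 417/2 - (1/2)q_C = 0, giving q_C = 417.
Then q_F = (353 - (1/2)·417) = 289/2.
Total output Q = 1123/2, so price P = 476 - (1/2)·(1123/2) = 781/4.

195.25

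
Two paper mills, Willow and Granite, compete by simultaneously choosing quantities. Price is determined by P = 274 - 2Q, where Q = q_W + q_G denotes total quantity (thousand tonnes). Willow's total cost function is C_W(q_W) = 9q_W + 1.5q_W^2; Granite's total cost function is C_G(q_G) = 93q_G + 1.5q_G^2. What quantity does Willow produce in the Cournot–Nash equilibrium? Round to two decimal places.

Willow's profit: π_W = (274 - 2Q)q_W - (9q_W + (3/2)q_W²). Setting ∂π_W/∂q_W = 0: 265 - 7q_W - 2(q_G) = 0.
Granite's first-order condition: 181 - 7q_G - 2(q_W) = 0.
Best responses: q_W = (265 - 2q_G)/7, q_G = (181 - 2q_W)/7.
Solving the pair: q_W = 1493/45, q_G = 737/45.

33.18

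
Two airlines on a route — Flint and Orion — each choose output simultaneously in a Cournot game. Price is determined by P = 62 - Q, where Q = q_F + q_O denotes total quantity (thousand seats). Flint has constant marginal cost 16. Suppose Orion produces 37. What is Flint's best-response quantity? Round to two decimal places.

4.50

With the rival's output fixed at 37, Flint's profit is π_F = (62 - 37 - q_F)q_F - (16q_F) = (25 - q_F)q_F - (16q_F).
∂π_F/∂q_F = 9 - 2q_F = 0, so q_F = 9/2.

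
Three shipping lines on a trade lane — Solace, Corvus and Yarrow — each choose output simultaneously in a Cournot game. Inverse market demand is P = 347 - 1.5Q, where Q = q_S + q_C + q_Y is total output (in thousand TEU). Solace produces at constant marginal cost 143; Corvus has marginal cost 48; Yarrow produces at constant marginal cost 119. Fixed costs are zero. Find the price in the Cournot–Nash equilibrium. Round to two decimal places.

164.25

Solace's profit: π_S = (347 - 1.5Q)q_S - (143q_S). Setting ∂π_S/∂q_S = 0: 204 - 3q_S - (3/2)(q_C + q_Y) = 0.
Corvus's profit: π_C = (347 - 1.5Q)q_C - (48q_C). Setting ∂π_C/∂q_C = 0: 299 - 3q_C - (3/2)(q_S + q_Y) = 0.
Yarrow's profit: π_Y = (347 - 1.5Q)q_Y - (119q_Y). Setting ∂π_Y/∂q_Y = 0: 228 - 3q_Y - (3/2)(q_S + q_C) = 0.
Adding the 3 conditions: 731 − 3Q − 3Q = 0, i.e. Q = 731/6.
Back-substituting: q_S = (204 − 731/4)/(3/2) = 85/6, q_C = (299 − 731/4)/(3/2) = 155/2, q_Y = (228 − 731/4)/(3/2) = 181/6.
Total output Q = 731/6, so price P = 347 - (3/2)·(731/6) = 657/4.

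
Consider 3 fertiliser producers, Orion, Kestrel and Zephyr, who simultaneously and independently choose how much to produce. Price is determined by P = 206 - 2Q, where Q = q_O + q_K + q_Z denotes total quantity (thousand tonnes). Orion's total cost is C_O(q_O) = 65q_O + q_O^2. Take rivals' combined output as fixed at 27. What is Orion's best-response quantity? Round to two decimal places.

14.50

With rivals' combined output fixed at 27, Orion's profit is π_O = (206 - 2·27 - 2q_O)q_O - (65q_O + q_O²) = (152 - 2q_O)q_O - (65q_O + q_O²).
∂π_O/∂q_O = 87 - 6q_O = 0, so q_O = 29/2.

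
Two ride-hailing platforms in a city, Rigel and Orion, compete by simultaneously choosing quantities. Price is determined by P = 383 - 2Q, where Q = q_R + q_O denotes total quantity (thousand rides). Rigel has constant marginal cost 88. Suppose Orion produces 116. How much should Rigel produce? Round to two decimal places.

15.75

With the rival's output fixed at 116, Rigel's profit is π_R = (383 - 2·116 - 2q_R)q_R - (88q_R) = (151 - 2q_R)q_R - (88q_R).
∂π_R/∂q_R = 63 - 4q_R = 0, so q_R = 63/4.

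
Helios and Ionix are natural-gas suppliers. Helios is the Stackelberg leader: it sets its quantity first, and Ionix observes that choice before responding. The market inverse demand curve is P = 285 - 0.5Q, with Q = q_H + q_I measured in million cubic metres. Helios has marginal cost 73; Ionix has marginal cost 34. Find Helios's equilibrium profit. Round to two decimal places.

7482.25

Solve by backward induction. Given q_H, the follower Ionix maximises π_I = (285 - (1/2)q_H - (1/2)q_I)q_I - 34q_I.
∂π_I/∂q_I = 251 - (1/2)q_H - q_I = 0 gives the reaction function q_I = (251 - (1/2)q_H).
The leader anticipates this reaction. Substituting into P = 285 - 0.5Q gives P = 319/2 - (1/4)q_H, so π_H = (319/2 - (1/4)q_H)q_H - 73q_H.
The leader's first-order condition 173/2 - (1/2)q_H = 0 yields q_H = 173.
Then q_I = (251 - (1/2)·173) = 329/2.
Price P = 285 - (1/2)·(675/2) = 465/4.
Helios's profit: (465/4 - 73)·173 = 7482.2500.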